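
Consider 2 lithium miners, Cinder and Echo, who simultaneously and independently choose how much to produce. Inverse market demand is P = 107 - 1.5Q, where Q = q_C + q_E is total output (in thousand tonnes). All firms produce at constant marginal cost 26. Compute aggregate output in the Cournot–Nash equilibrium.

36

A representative firm's profit is π_i = q_i(107 - 1.5Q) - 26q_i.
First-order condition (treating rivals' output as given): 81 - 3q_i - (3/2)q_j = 0.
With identical firms every q_j equals q_i, so q_j = q_i and 81 = (9/2)q_i, giving q_i = 18.
Total output Q = 18 + 18 = 36.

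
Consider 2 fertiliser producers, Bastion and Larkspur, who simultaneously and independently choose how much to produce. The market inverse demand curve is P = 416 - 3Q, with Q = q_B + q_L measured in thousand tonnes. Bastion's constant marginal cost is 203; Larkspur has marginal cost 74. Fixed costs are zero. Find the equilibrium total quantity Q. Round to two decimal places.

Bastion's profit: π_B = (416 - 3Q)q_B - (203q_B). Setting ∂π_B/∂q_B = 0: 213 - 6q_B - 3(q_L) = 0.
Larkspur's profit: π_L = (416 - 3Q)q_L - (74q_L). Setting ∂π_L/∂q_L = 0: 342 - 6q_L - 3(q_B) = 0.
Rearranging gives the reaction functions q_B = (213 - 3q_L)/6 and q_L = (342 - 3q_B)/6.
Solving the pair: q_B = 28/3, q_L = 157/3.
Total output Q = 28/3 + 157/3 = 185/3.

61.67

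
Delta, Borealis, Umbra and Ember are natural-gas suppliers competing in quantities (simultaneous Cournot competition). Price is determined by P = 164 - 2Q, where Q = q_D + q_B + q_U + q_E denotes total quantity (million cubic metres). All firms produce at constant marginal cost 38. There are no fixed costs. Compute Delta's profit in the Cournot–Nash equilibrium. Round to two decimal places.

317.52

A representative firm's profit is π_i = q_i(164 - 2Q) - 38q_i.
Setting ∂π_i/∂q_i = 0 with rivals' quantities fixed: 126 - 4q_i - 2·Σ_{j≠i} q_j = 0.
By symmetry each firm produces the same amount; substituting Σ_{j≠i} q_j = 3q_i yields q_i = 126/10 = 63/5.
Price P = 164 - 2·(252/5) = 316/5.
Delta's profit: (316/5 - 38)·(63/5) = 317.5200.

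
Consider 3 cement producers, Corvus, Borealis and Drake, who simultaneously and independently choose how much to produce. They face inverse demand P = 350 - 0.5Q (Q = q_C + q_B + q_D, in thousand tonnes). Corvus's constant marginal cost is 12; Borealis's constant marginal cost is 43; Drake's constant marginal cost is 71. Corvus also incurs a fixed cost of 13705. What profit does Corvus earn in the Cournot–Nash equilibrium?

Corvus's profit: π_C = (350 - 0.5Q)q_C - (12q_C). Setting ∂π_C/∂q_C = 0: 338 - q_C - (1/2)(q_B + q_D) = 0.
Borealis's profit: π_B = (350 - 0.5Q)q_B - (43q_B). Setting ∂π_B/∂q_B = 0: 307 - q_B - (1/2)(q_C + q_D) = 0.
Drake's profit: π_D = (350 - 0.5Q)q_D - (71q_D). Setting ∂π_D/∂q_D = 0: 279 - q_D - (1/2)(q_C + q_B) = 0.
Summing all 3 equations gives 924 − 2Q = 0, hence Q = 462.
Back-substituting: q_C = (338 − 231)/(1/2) = 214, q_B = (307 − 231)/(1/2) = 152, q_D = (279 − 231)/(1/2) = 96.
Price P = 350 - (1/2)·462 = 119.
Corvus's profit: (119 - 12)·214 - 13705 = 9193.

9193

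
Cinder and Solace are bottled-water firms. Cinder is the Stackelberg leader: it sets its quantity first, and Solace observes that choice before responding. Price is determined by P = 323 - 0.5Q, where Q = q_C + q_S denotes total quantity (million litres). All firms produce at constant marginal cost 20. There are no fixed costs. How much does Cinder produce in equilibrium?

303

Solve by backward induction. Given q_C, the follower Solace maximises π_S = (323 - (1/2)q_C - (1/2)q_S)q_S - 20q_S.
Setting the follower's marginal profit to zero, 303 - (1/2)q_C - q_S = 0, i.e. q_S = (303 - (1/2)q_C).
Cinder substitutes q_S(q_C) into its own profit: π_C = q_C(323 - (1/2)q_C - (303 - (1/2)q_C)/2) - 20q_C = (343/2 - (1/4)q_C)q_C - 20q_C.
Leader FOC: 303/2 - (1/2)q_C = 0, so q_C = 303.
Then q_S = (303 - (1/2)·303) = 303/2.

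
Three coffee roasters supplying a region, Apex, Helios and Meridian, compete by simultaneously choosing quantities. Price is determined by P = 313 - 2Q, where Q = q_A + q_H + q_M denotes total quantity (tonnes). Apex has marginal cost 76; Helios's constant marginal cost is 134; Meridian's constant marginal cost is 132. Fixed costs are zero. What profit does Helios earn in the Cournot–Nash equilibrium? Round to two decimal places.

Apex's profit: π_A = (313 - 2Q)q_A - (76q_A). Setting ∂π_A/∂q_A = 0: 237 - 4q_A - 2(q_H + q_M) = 0.
Helios's first-order condition: 179 - 4q_H - 2(q_A + q_M) = 0.
Meridian's first-order condition: 181 - 4q_M - 2(q_A + q_H) = 0.
Summing all 3 equations gives 597 − 8Q = 0, hence Q = 597/8.
Back-substituting: q_A = (237 − 597/4)/2 = 351/8, q_H = (179 − 597/4)/2 = 119/8, q_M = (181 − 597/4)/2 = 127/8.
Price P = 313 - 2·(597/8) = 655/4.
Helios's profit: (655/4 - 134)·(119/8) = 442.5313.

442.53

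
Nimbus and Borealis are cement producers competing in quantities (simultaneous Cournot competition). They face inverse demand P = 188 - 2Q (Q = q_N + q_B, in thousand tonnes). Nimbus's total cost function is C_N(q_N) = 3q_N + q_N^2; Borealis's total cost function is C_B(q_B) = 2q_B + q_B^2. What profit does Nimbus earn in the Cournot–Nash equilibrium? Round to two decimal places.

1595.64

Nimbus's profit: π_N = (188 - 2Q)q_N - (3q_N + q_N²). Setting ∂π_N/∂q_N = 0: 185 - 6q_N - 2(q_B) = 0.
Borealis's profit: π_B = (188 - 2Q)q_B - (2q_B + q_B²). Setting ∂π_B/∂q_B = 0: 186 - 6q_B - 2(q_N) = 0.
So q_N = (185 - 2q_B)/6 and q_B = (186 - 2q_N)/6.
Solving the pair: q_N = 369/16, q_B = 373/16.
Price P = 188 - 2·(371/8) = 381/4.
Nimbus's profit: (381/4)·(369/16) - 3·(369/16) - (369/16)² = 1595.6367.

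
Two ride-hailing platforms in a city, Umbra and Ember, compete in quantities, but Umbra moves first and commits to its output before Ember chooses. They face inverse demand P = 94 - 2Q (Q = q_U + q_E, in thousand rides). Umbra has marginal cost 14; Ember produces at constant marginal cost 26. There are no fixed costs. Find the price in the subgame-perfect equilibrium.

The follower Ember best-responds to any q_U: π_E = (94 - 2Q)q_E - 26q_E.
Setting the follower's marginal profit to zero, 68 - 2q_U - 4q_E = 0, i.e. q_E = (68 - 2q_U)/4.
The leader anticipates this reaction. Substituting into P = 94 - 2Q gives P = 60 - q_U, so π_U = (60 - q_U)q_U - 14q_U.
The leader's first-order condition 46 - 2q_U = 0 yields q_U = 23.
Then q_E = (68 - 2·23)/4 = 11/2.
Total output Q = 57/2, so price P = 94 - 2·(57/2) = 37.

37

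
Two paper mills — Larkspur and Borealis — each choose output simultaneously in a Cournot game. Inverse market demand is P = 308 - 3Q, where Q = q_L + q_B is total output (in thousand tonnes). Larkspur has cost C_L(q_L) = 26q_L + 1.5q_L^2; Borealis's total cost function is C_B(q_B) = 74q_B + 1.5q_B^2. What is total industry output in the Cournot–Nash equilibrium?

Larkspur's profit: π_L = (308 - 3Q)q_L - (26q_L + (3/2)q_L²). Setting ∂π_L/∂q_L = 0: 282 - 9q_L - 3(q_B) = 0.
Borealis's profit: π_B = (308 - 3Q)q_B - (74q_B + (3/2)q_B²). Setting ∂π_B/∂q_B = 0: 234 - 9q_B - 3(q_L) = 0.
So q_L = (282 - 3q_B)/9 and q_B = (234 - 3q_L)/9.
Solving the pair: q_L = 51/2, q_B = 35/2.
Total output Q = 51/2 + 35/2 = 43.

43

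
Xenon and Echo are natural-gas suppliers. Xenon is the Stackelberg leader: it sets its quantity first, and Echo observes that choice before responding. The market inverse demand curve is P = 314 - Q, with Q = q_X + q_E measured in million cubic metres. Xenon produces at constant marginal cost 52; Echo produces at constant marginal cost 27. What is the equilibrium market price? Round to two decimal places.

Solve by backward induction. Given q_X, the follower Echo maximises π_E = (314 - q_X - q_E)q_E - 27q_E.
Follower FOC: 287 - q_X - 2q_E = 0, so q_E(q_X) = (287 - q_X)/2.
Xenon substitutes q_E(q_X) into its own profit: π_X = q_X(314 - q_X - (287 - q_X)/2) - 52q_X = (341/2 - (1/2)q_X)q_X - 52q_X.
The leader's first-order condition 237/2 - q_X = 0 yields q_X = 237/2.
Then q_E = (287 - 237/2)/2 = 337/4.
Total output Q = 811/4, so price P = 314 - 811/4 = 445/4.

111.25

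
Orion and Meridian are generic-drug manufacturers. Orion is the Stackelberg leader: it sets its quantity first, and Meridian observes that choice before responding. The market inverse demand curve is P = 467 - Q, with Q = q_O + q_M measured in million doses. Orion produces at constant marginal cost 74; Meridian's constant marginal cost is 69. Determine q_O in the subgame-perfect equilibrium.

Solve by backward induction. Given q_O, the follower Meridian maximises π_M = (467 - q_O - q_M)q_M - 69q_M.
Follower FOC: 398 - q_O - 2q_M = 0, so q_M(q_O) = (398 - q_O)/2.
The leader anticipates this reaction. Substituting into P = 467 - Q gives P = 268 - (1/2)q_O, so π_O = (268 - (1/2)q_O)q_O - 74q_O.
The leader's first-order condition 194 - q_O = 0 yields q_O = 194.
Then q_M = (398 - 194)/2 = 102.

194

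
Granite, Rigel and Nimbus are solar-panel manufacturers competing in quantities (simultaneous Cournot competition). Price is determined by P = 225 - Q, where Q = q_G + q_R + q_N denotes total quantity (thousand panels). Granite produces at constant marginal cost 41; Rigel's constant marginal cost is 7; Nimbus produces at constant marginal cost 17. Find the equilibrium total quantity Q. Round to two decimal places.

152.50

Granite's profit: π_G = (225 - Q)q_G - (41q_G). Setting ∂π_G/∂q_G = 0: 184 - 2q_G - (q_R + q_N) = 0.
Rigel's first-order condition: 218 - 2q_R - (q_G + q_N) = 0.
Nimbus's first-order condition: 208 - 2q_N - (q_G + q_R) = 0.
Summing all 3 equations gives 610 − 4Q = 0, hence Q = 305/2.
Back-substituting: q_G = (184 − 305/2) = 63/2, q_R = (218 − 305/2) = 131/2, q_N = (208 − 305/2) = 111/2.
Total output Q = 63/2 + 131/2 + 111/2 = 305/2.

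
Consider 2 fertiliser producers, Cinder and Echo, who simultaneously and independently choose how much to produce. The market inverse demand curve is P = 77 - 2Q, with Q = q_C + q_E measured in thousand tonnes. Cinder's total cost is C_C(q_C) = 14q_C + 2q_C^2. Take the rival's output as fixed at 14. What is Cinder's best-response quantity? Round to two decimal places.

With the rival's output fixed at 14, Cinder's profit is π_C = (77 - 2·14 - 2q_C)q_C - (14q_C + 2q_C²) = (49 - 2q_C)q_C - (14q_C + 2q_C²).
∂π_C/∂q_C = 35 - 8q_C = 0, so q_C = 35/8.

4.38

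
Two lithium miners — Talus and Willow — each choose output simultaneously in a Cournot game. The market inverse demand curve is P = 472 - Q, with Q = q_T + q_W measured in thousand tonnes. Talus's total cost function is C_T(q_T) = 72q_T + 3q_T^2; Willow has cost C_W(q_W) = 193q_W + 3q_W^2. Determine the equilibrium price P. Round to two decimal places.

396.56

Talus's profit: π_T = (472 - Q)q_T - (72q_T + 3q_T²). Setting ∂π_T/∂q_T = 0: 400 - 8q_T - (q_W) = 0.
Willow's profit: π_W = (472 - Q)q_W - (193q_W + 3q_W²). Setting ∂π_W/∂q_W = 0: 279 - 8q_W - (q_T) = 0.
Rearranging gives the reaction functions q_T = (400 - q_W)/8 and q_W = (279 - q_T)/8.
Substituting one into the other gives q_T = 46.3651 and q_W = 1832/63.
Total output Q = 679/9, so price P = 472 - 679/9 = 396.5556.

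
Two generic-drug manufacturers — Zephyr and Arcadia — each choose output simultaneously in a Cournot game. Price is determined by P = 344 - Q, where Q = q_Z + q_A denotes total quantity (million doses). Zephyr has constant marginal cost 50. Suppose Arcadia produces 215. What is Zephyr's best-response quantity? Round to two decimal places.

With the rival's output fixed at 215, Zephyr's profit is π_Z = (344 - 215 - q_Z)q_Z - (50q_Z) = (129 - q_Z)q_Z - (50q_Z).
∂π_Z/∂q_Z = 79 - 2q_Z = 0, so q_Z = 79/2.

39.50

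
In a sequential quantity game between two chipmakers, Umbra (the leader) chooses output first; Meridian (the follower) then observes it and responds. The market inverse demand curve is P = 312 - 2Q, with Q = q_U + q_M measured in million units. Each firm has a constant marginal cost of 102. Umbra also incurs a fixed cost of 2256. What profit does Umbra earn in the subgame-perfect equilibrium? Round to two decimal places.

The follower Meridian best-responds to any q_U: π_M = (312 - 2Q)q_M - 102q_M.
∂π_M/∂q_M = 210 - 2q_U - 4q_M = 0 gives the reaction function q_M = (210 - 2q_U)/4.
The leader anticipates this reaction. Substituting into P = 312 - 2Q gives P = 207 - q_U, so π_U = (207 - q_U)q_U - 102q_U.
Leader FOC: 105 - 2q_U = 0, so q_U = 105/2.
Then q_M = (210 - 2·(105/2))/4 = 105/4.
Price P = 312 - 2·(315/4) = 309/2.
Umbra's profit: (309/2 - 102)·(105/2) - 2256 = 500.2500.

500.25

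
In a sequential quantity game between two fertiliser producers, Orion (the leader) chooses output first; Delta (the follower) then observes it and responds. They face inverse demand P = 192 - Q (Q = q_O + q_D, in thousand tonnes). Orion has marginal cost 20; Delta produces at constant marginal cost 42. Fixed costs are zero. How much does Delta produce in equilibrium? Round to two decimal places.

Solve by backward induction. Given q_O, the follower Delta maximises π_D = (192 - q_O - q_D)q_D - 42q_D.
∂π_D/∂q_D = 150 - q_O - 2q_D = 0 gives the reaction function q_D = (150 - q_O)/2.
Orion substitutes q_D(q_O) into its own profit: π_O = q_O(192 - q_O - (150 - q_O)/2) - 20q_O = (117 - (1/2)q_O)q_O - 20q_O.
Leader FOC: 97 - q_O = 0, so q_O = 97.
Then q_D = (150 - 97)/2 = 53/2.

26.50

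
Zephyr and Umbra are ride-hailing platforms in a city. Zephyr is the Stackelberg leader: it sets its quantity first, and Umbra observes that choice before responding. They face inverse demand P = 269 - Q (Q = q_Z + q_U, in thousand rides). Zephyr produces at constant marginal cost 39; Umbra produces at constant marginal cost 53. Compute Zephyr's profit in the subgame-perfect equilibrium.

The follower Umbra best-responds to any q_Z: π_U = (269 - Q)q_U - 53q_U.
Follower FOC: 216 - q_Z - 2q_U = 0, so q_U(q_Z) = (216 - q_Z)/2.
Zephyr substitutes q_U(q_Z) into its own profit: π_Z = q_Z(269 - q_Z - (216 - q_Z)/2) - 39q_Z = (161 - (1/2)q_Z)q_Z - 39q_Z.
Maximising: ∂π_Z/∂q_Z = 122 - q_Z = 0, giving q_Z = 122.
Then q_U = (216 - 122)/2 = 47.
Price P = 269 - 169 = 100.
Zephyr's profit: (100 - 39)·122 = 7442.

7442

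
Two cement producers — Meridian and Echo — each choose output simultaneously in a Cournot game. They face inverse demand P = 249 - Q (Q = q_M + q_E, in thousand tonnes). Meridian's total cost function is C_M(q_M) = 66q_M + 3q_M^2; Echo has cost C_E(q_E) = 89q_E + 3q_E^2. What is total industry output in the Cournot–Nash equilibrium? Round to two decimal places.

38.11

Meridian's profit: π_M = (249 - Q)q_M - (66q_M + 3q_M²). Setting ∂π_M/∂q_M = 0: 183 - 8q_M - (q_E) = 0.
Echo's profit: π_E = (249 - Q)q_E - (89q_E + 3q_E²). Setting ∂π_E/∂q_E = 0: 160 - 8q_E - (q_M) = 0.
So q_M = (183 - q_E)/8 and q_E = (160 - q_M)/8.
Substituting one into the other gives q_M = 1304/63 and q_E = 1097/63.
Total output Q = 1304/63 + 1097/63 = 343/9.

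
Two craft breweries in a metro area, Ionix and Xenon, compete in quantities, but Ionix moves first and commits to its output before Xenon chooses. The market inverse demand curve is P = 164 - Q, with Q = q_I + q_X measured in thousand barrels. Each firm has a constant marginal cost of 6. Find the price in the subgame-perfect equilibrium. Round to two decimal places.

Solve by backward induction. Given q_I, the follower Xenon maximises π_X = (164 - q_I - q_X)q_X - 6q_X.
Follower FOC: 158 - q_I - 2q_X = 0, so q_X(q_I) = (158 - q_I)/2.
Ionix substitutes q_X(q_I) into its own profit: π_I = q_I(164 - q_I - (158 - q_I)/2) - 6q_I = (85 - (1/2)q_I)q_I - 6q_I.
The leader's first-order condition 79 - q_I = 0 yields q_I = 79.
Then q_X = (158 - 79)/2 = 79/2.
Total output Q = 237/2, so price P = 164 - 237/2 = 91/2.

45.50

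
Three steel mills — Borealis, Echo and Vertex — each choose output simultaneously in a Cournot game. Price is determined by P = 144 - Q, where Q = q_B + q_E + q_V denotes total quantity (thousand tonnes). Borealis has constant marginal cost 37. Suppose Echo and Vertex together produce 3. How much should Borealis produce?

With rivals' combined output fixed at 3, Borealis's profit is π_B = (144 - 3 - q_B)q_B - (37q_B) = (141 - q_B)q_B - (37q_B).
∂π_B/∂q_B = 104 - 2q_B = 0, so q_B = 52.

52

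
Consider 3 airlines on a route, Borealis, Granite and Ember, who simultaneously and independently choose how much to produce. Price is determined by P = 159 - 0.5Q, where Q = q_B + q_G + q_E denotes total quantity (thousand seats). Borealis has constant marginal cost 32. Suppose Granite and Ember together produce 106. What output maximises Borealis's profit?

74

With rivals' combined output fixed at 106, Borealis's profit is π_B = (159 - (1/2)·106 - (1/2)q_B)q_B - (32q_B) = (106 - (1/2)q_B)q_B - (32q_B).
∂π_B/∂q_B = 74 - q_B = 0, so q_B = 74.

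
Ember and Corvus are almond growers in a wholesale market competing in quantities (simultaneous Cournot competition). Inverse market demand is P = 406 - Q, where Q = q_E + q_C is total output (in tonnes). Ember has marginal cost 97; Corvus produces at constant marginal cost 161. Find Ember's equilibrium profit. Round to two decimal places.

Ember's profit: π_E = (406 - Q)q_E - (97q_E). Setting ∂π_E/∂q_E = 0: 309 - 2q_E - (q_C) = 0.
Corvus's first-order condition: 245 - 2q_C - (q_E) = 0.
So q_E = (309 - q_C)/2 and q_C = (245 - q_E)/2.
Solving the pair: q_E = 373/3, q_C = 181/3.
Price P = 406 - 554/3 = 664/3.
Ember's profit: (664/3 - 97)·(373/3) = 15458.7778.

15458.78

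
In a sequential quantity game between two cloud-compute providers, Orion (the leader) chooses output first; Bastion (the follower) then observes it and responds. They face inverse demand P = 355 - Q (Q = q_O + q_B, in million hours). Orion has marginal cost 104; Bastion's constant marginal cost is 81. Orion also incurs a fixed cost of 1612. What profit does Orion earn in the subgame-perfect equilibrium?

The follower Bastion best-responds to any q_O: π_B = (355 - Q)q_B - 81q_B.
Setting the follower's marginal profit to zero, 274 - q_O - 2q_B = 0, i.e. q_B = (274 - q_O)/2.
The leader anticipates this reaction. Substituting into P = 355 - Q gives P = 218 - (1/2)q_O, so π_O = (218 - (1/2)q_O)q_O - 104q_O.
The leader's first-order condition 114 - q_O = 0 yields q_O = 114.
Then q_B = (274 - 114)/2 = 80.
Price P = 355 - 194 = 161.
Orion's profit: (161 - 104)·114 - 1612 = 4886.

4886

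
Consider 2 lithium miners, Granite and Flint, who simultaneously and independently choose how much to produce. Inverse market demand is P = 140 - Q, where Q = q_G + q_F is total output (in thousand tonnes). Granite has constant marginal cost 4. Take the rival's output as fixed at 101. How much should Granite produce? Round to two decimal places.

With the rival's output fixed at 101, Granite's profit is π_G = (140 - 101 - q_G)q_G - (4q_G) = (39 - q_G)q_G - (4q_G).
∂π_G/∂q_G = 35 - 2q_G = 0, so q_G = 35/2.

17.50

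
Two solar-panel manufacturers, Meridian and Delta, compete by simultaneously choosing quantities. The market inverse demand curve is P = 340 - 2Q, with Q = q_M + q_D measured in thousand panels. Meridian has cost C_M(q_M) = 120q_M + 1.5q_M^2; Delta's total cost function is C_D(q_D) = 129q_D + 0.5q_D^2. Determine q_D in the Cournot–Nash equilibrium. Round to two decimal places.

Meridian's profit: π_M = (340 - 2Q)q_M - (120q_M + (3/2)q_M²). Setting ∂π_M/∂q_M = 0: 220 - 7q_M - 2(q_D) = 0.
Delta's profit: π_D = (340 - 2Q)q_D - (129q_D + (1/2)q_D²). Setting ∂π_D/∂q_D = 0: 211 - 5q_D - 2(q_M) = 0.
So q_M = (220 - 2q_D)/7 and q_D = (211 - 2q_M)/5.
Substituting one into the other gives q_M = 678/31 and q_D = 1037/31.

33.45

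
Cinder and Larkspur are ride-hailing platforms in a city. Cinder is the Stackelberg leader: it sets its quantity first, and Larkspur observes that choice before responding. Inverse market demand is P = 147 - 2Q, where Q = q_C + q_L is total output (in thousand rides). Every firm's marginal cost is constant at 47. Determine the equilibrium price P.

The follower Larkspur best-responds to any q_C: π_L = (147 - 2Q)q_L - 47q_L.
Follower FOC: 100 - 2q_C - 4q_L = 0, so q_L(q_C) = (100 - 2q_C)/4.
The leader anticipates this reaction. Substituting into P = 147 - 2Q gives P = 97 - q_C, so π_C = (97 - q_C)q_C - 47q_C.
Maximising: ∂π_C/∂q_C = 50 - 2q_C = 0, giving q_C = 25.
Then q_L = (100 - 2·25)/4 = 25/2.
Total output Q = 75/2, so price P = 147 - 2·(75/2) = 72.

72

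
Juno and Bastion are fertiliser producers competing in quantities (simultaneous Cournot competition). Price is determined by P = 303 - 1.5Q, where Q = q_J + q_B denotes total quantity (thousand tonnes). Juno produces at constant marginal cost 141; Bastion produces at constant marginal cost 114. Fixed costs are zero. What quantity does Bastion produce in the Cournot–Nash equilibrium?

48

Juno's profit: π_J = (303 - 1.5Q)q_J - (141q_J). Setting ∂π_J/∂q_J = 0: 162 - 3q_J - (3/2)(q_B) = 0.
Bastion's profit: π_B = (303 - 1.5Q)q_B - (114q_B). Setting ∂π_B/∂q_B = 0: 189 - 3q_B - (3/2)(q_J) = 0.
Best responses: q_J = (162 - (3/2)q_B)/3, q_B = (189 - (3/2)q_J)/3.
Solving the pair: q_J = 30, q_B = 48.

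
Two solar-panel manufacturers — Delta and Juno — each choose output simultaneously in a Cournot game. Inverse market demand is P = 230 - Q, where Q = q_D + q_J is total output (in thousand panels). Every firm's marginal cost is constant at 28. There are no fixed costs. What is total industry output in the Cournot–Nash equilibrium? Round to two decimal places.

A representative firm's profit is π_i = q_i(230 - Q) - 28q_i.
First-order condition (treating rivals' output as given): 202 - 2q_i - q_j = 0.
By symmetry each firm produces the same amount; substituting q_j = q_i yields q_i = 202/3.
Total output Q = 202/3 + 202/3 = 404/3.

134.67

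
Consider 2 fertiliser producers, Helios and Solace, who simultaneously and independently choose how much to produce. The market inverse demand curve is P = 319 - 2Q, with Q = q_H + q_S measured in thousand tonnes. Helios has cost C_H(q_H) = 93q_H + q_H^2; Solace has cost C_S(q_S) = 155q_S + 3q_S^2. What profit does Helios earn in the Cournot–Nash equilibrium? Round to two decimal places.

Helios's profit: π_H = (319 - 2Q)q_H - (93q_H + q_H²). Setting ∂π_H/∂q_H = 0: 226 - 6q_H - 2(q_S) = 0.
Solace's profit: π_S = (319 - 2Q)q_S - (155q_S + 3q_S²). Setting ∂π_S/∂q_S = 0: 164 - 10q_S - 2(q_H) = 0.
So q_H = (226 - 2q_S)/6 and q_S = (164 - 2q_H)/10.
Substituting one into the other gives q_H = 69/2 and q_S = 19/2.
Price P = 319 - 2·44 = 231.
Helios's profit: 231·(69/2) - 93·(69/2) - (69/2)² = 3570.7500.

3570.75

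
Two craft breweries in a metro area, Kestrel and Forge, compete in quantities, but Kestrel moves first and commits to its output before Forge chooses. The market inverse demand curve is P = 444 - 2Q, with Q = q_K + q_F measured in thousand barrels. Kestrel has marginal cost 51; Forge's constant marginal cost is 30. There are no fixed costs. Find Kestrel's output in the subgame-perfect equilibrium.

93

The follower Forge best-responds to any q_K: π_F = (444 - 2Q)q_F - 30q_F.
∂π_F/∂q_F = 414 - 2q_K - 4q_F = 0 gives the reaction function q_F = (414 - 2q_K)/4.
Kestrel substitutes q_F(q_K) into its own profit: π_K = q_K(444 - 2q_K - (414 - 2q_K)/2) - 51q_K = (237 - q_K)q_K - 51q_K.
Maximising: ∂π_K/∂q_K = 186 - 2q_K = 0, giving q_K = 93.
Then q_F = (414 - 2·93)/4 = 57.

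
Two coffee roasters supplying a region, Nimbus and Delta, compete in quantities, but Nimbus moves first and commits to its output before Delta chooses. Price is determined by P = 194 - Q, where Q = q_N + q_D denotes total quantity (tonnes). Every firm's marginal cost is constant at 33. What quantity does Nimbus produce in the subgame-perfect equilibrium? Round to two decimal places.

80.50

Solve by backward induction. Given q_N, the follower Delta maximises π_D = (194 - q_N - q_D)q_D - 33q_D.
Follower FOC: 161 - q_N - 2q_D = 0, so q_D(q_N) = (161 - q_N)/2.
The leader anticipates this reaction. Substituting into P = 194 - Q gives P = 227/2 - (1/2)q_N, so π_N = (227/2 - (1/2)q_N)q_N - 33q_N.
The leader's first-order condition 161/2 - q_N = 0 yields q_N = 161/2.
Then q_D = (161 - 161/2)/2 = 161/4.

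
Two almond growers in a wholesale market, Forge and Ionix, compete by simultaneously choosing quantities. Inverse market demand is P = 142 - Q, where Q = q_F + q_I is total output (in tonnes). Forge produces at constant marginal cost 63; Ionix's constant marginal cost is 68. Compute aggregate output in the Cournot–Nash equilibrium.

51

Forge's profit: π_F = (142 - Q)q_F - (63q_F). Setting ∂π_F/∂q_F = 0: 79 - 2q_F - (q_I) = 0.
Ionix's first-order condition: 74 - 2q_I - (q_F) = 0.
Rearranging gives the reaction functions q_F = (79 - q_I)/2 and q_I = (74 - q_F)/2.
Solving the pair: q_F = 28, q_I = 23.
Total output Q = 28 + 23 = 51.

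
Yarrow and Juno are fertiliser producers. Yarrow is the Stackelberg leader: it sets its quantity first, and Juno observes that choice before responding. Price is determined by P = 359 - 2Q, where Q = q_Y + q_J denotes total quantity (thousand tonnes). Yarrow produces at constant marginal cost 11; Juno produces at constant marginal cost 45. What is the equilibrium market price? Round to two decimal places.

106.50

Solve by backward induction. Given q_Y, the follower Juno maximises π_J = (359 - 2q_Y - 2q_J)q_J - 45q_J.
Setting the follower's marginal profit to zero, 314 - 2q_Y - 4q_J = 0, i.e. q_J = (314 - 2q_Y)/4.
The leader anticipates this reaction. Substituting into P = 359 - 2Q gives P = 202 - q_Y, so π_Y = (202 - q_Y)q_Y - 11q_Y.
Leader FOC: 191 - 2q_Y = 0, so q_Y = 191/2.
Then q_J = (314 - 2·(191/2))/4 = 123/4.
Total output Q = 505/4, so price P = 359 - 2·(505/4) = 213/2.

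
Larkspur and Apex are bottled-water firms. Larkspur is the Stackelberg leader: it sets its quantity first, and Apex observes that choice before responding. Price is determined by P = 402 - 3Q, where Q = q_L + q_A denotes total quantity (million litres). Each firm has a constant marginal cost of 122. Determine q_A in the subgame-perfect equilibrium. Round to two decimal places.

23.33

Solve by backward induction. Given q_L, the follower Apex maximises π_A = (402 - 3q_L - 3q_A)q_A - 122q_A.
∂π_A/∂q_A = 280 - 3q_L - 6q_A = 0 gives the reaction function q_A = (280 - 3q_L)/6.
Larkspur substitutes q_A(q_L) into its own profit: π_L = q_L(402 - 3q_L - (280 - 3q_L)/2) - 122q_L = (262 - (3/2)q_L)q_L - 122q_L.
Maximising: ∂π_L/∂q_L = 140 - 3q_L = 0, giving q_L = 140/3.
Then q_A = (280 - 3·(140/3))/6 = 70/3.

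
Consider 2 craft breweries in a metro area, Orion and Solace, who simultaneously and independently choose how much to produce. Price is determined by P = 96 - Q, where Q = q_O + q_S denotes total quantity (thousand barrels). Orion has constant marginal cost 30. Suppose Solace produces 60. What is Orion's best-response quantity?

3

With the rival's output fixed at 60, Orion's profit is π_O = (96 - 60 - q_O)q_O - (30q_O) = (36 - q_O)q_O - (30q_O).
∂π_O/∂q_O = 6 - 2q_O = 0, so q_O = 3.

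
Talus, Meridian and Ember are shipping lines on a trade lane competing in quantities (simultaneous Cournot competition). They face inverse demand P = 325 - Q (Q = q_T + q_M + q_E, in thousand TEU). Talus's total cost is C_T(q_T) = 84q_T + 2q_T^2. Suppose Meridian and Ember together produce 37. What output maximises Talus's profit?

34

With rivals' combined output fixed at 37, Talus's profit is π_T = (325 - 37 - q_T)q_T - (84q_T + 2q_T²) = (288 - q_T)q_T - (84q_T + 2q_T²).
∂π_T/∂q_T = 204 - 6q_T = 0, so q_T = 34.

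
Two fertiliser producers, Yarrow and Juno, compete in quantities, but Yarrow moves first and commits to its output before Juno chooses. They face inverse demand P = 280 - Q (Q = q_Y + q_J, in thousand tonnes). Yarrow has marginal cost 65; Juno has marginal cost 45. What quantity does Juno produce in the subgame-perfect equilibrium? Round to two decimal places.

Solve by backward induction. Given q_Y, the follower Juno maximises π_J = (280 - q_Y - q_J)q_J - 45q_J.
Setting the follower's marginal profit to zero, 235 - q_Y - 2q_J = 0, i.e. q_J = (235 - q_Y)/2.
The leader anticipates this reaction. Substituting into P = 280 - Q gives P = 325/2 - (1/2)q_Y, so π_Y = (325/2 - (1/2)q_Y)q_Y - 65q_Y.
The leader's first-order condition 195/2 - q_Y = 0 yields q_Y = 195/2.
Then q_J = (235 - 195/2)/2 = 275/4.

68.75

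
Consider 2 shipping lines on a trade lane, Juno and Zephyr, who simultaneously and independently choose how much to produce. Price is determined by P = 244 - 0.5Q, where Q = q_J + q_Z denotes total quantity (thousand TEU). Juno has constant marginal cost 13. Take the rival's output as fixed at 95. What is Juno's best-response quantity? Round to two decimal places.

183.50

With the rival's output fixed at 95, Juno's profit is π_J = (244 - (1/2)·95 - (1/2)q_J)q_J - (13q_J) = (393/2 - (1/2)q_J)q_J - (13q_J).
∂π_J/∂q_J = 367/2 - q_J = 0, so q_J = 367/2.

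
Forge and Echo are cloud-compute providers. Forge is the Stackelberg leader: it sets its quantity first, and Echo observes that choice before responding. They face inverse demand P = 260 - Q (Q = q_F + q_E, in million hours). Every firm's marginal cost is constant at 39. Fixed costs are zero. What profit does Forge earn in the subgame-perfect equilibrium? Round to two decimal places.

6105.13

The follower Echo best-responds to any q_F: π_E = (260 - Q)q_E - 39q_E.
∂π_E/∂q_E = 221 - q_F - 2q_E = 0 gives the reaction function q_E = (221 - q_F)/2.
Forge substitutes q_E(q_F) into its own profit: π_F = q_F(260 - q_F - (221 - q_F)/2) - 39q_F = (299/2 - (1/2)q_F)q_F - 39q_F.
The leader's first-order condition 221/2 - q_F = 0 yields q_F = 221/2.
Then q_E = (221 - 221/2)/2 = 221/4.
Price P = 260 - 663/4 = 377/4.
Forge's profit: (377/4 - 39)·(221/2) = 6105.1250.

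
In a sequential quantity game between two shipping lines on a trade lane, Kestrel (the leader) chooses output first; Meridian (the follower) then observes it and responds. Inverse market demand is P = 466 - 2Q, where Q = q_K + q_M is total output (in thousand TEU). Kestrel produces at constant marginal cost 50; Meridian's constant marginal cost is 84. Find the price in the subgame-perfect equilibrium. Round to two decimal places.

Solve by backward induction. Given q_K, the follower Meridian maximises π_M = (466 - 2q_K - 2q_M)q_M - 84q_M.
Follower FOC: 382 - 2q_K - 4q_M = 0, so q_M(q_K) = (382 - 2q_K)/4.
The leader anticipates this reaction. Substituting into P = 466 - 2Q gives P = 275 - q_K, so π_K = (275 - q_K)q_K - 50q_K.
Maximising: ∂π_K/∂q_K = 225 - 2q_K = 0, giving q_K = 225/2.
Then q_M = (382 - 2·(225/2))/4 = 157/4.
Total output Q = 607/4, so price P = 466 - 2·(607/4) = 325/2.

162.50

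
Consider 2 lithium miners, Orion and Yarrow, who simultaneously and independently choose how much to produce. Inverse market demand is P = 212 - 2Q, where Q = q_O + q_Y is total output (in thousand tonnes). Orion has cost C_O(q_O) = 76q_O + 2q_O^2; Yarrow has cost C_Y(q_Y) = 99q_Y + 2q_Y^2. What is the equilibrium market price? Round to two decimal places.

162.20

Orion's profit: π_O = (212 - 2Q)q_O - (76q_O + 2q_O²). Setting ∂π_O/∂q_O = 0: 136 - 8q_O - 2(q_Y) = 0.
Yarrow's profit: π_Y = (212 - 2Q)q_Y - (99q_Y + 2q_Y²). Setting ∂π_Y/∂q_Y = 0: 113 - 8q_Y - 2(q_O) = 0.
Rearranging gives the reaction functions q_O = (136 - 2q_Y)/8 and q_Y = (113 - 2q_O)/8.
Substituting one into the other gives q_O = 431/30 and q_Y = 158/15.
Total output Q = 249/10, so price P = 212 - 2·(249/10) = 811/5.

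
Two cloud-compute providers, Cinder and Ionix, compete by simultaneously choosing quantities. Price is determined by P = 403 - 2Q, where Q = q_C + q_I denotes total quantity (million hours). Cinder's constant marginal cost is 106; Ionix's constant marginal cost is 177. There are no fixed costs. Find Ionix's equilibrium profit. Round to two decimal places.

Cinder's profit: π_C = (403 - 2Q)q_C - (106q_C). Setting ∂π_C/∂q_C = 0: 297 - 4q_C - 2(q_I) = 0.
Ionix's first-order condition: 226 - 4q_I - 2(q_C) = 0.
Rearranging gives the reaction functions q_C = (297 - 2q_I)/4 and q_I = (226 - 2q_C)/4.
Substituting one into the other gives q_C = 184/3 and q_I = 155/6.
Price P = 403 - 2·(523/6) = 686/3.
Ionix's profit: (686/3 - 177)·(155/6) = 1334.7222.

1334.72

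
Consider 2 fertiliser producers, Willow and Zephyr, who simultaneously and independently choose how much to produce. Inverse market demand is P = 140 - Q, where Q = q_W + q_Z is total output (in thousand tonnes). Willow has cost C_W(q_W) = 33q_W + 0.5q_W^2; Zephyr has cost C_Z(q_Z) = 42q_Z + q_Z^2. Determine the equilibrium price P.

93

Willow's profit: π_W = (140 - Q)q_W - (33q_W + (1/2)q_W²). Setting ∂π_W/∂q_W = 0: 107 - 3q_W - (q_Z) = 0.
Zephyr's first-order condition: 98 - 4q_Z - (q_W) = 0.
Rearranging gives the reaction functions q_W = (107 - q_Z)/3 and q_Z = (98 - q_W)/4.
Substituting one into the other gives q_W = 30 and q_Z = 17.
Total output Q = 47, so price P = 140 - 47 = 93.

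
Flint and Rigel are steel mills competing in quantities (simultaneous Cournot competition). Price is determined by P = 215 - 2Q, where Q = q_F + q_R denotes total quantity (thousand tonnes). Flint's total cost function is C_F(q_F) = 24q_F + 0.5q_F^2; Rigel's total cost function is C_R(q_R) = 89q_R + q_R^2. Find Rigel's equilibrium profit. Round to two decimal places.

272.95

Flint's profit: π_F = (215 - 2Q)q_F - (24q_F + (1/2)q_F²). Setting ∂π_F/∂q_F = 0: 191 - 5q_F - 2(q_R) = 0.
Rigel's profit: π_R = (215 - 2Q)q_R - (89q_R + q_R²). Setting ∂π_R/∂q_R = 0: 126 - 6q_R - 2(q_F) = 0.
So q_F = (191 - 2q_R)/5 and q_R = (126 - 2q_F)/6.
Substituting one into the other gives q_F = 447/13 and q_R = 124/13.
Price P = 215 - 2·(571/13) = 1653/13.
Rigel's profit: (1653/13)·(124/13) - 89·(124/13) - (124/13)² = 272.9467.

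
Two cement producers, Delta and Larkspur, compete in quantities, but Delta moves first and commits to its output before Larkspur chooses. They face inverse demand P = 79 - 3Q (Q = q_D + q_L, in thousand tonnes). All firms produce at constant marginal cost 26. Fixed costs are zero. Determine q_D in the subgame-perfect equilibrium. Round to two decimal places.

8.83

The follower Larkspur best-responds to any q_D: π_L = (79 - 3Q)q_L - 26q_L.
Follower FOC: 53 - 3q_D - 6q_L = 0, so q_L(q_D) = (53 - 3q_D)/6.
The leader anticipates this reaction. Substituting into P = 79 - 3Q gives P = 105/2 - (3/2)q_D, so π_D = (105/2 - (3/2)q_D)q_D - 26q_D.
Leader FOC: 53/2 - 3q_D = 0, so q_D = 53/6.
Then q_L = (53 - 3·(53/6))/6 = 53/12.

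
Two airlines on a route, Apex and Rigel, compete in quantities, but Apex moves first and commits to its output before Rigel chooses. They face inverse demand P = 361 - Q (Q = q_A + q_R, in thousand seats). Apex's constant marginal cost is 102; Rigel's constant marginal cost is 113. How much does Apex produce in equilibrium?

The follower Rigel best-responds to any q_A: π_R = (361 - Q)q_R - 113q_R.
Follower FOC: 248 - q_A - 2q_R = 0, so q_R(q_A) = (248 - q_A)/2.
Apex substitutes q_R(q_A) into its own profit: π_A = q_A(361 - q_A - (248 - q_A)/2) - 102q_A = (237 - (1/2)q_A)q_A - 102q_A.
Leader FOC: 135 - q_A = 0, so q_A = 135.
Then q_R = (248 - 135)/2 = 113/2.

135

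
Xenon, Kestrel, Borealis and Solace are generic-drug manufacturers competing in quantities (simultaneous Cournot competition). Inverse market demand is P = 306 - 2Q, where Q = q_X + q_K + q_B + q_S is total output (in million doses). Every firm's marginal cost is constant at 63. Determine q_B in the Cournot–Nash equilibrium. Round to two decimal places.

A representative firm's profit is π_i = q_i(306 - 2Q) - 63q_i.
Setting ∂π_i/∂q_i = 0 with rivals' quantities fixed: 243 - 4q_i - 2·Σ_{j≠i} q_j = 0.
With identical firms every q_j equals q_i, so Σ_{j≠i} q_j = 3q_i and 243 = 10q_i, giving q_i = 243/10.

24.30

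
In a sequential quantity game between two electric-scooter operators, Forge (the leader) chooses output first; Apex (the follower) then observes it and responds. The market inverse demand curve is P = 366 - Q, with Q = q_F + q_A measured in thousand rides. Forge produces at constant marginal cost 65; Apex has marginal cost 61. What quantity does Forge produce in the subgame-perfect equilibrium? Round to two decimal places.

148.50

The follower Apex best-responds to any q_F: π_A = (366 - Q)q_A - 61q_A.
∂π_A/∂q_A = 305 - q_F - 2q_A = 0 gives the reaction function q_A = (305 - q_F)/2.
The leader anticipates this reaction. Substituting into P = 366 - Q gives P = 427/2 - (1/2)q_F, so π_F = (427/2 - (1/2)q_F)q_F - 65q_F.
Leader FOC: 297/2 - q_F = 0, so q_F = 297/2.
Then q_A = (305 - 297/2)/2 = 313/4.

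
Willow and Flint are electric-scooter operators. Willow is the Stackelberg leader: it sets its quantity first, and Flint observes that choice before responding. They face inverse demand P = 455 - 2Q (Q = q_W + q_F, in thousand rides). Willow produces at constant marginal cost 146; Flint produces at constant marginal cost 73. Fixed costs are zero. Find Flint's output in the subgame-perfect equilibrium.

Solve by backward induction. Given q_W, the follower Flint maximises π_F = (455 - 2q_W - 2q_F)q_F - 73q_F.
∂π_F/∂q_F = 382 - 2q_W - 4q_F = 0 gives the reaction function q_F = (382 - 2q_W)/4.
Willow substitutes q_F(q_W) into its own profit: π_W = q_W(455 - 2q_W - (382 - 2q_W)/2) - 146q_W = (264 - q_W)q_W - 146q_W.
Maximising: ∂π_W/∂q_W = 118 - 2q_W = 0, giving q_W = 59.
Then q_F = (382 - 2·59)/4 = 66.

66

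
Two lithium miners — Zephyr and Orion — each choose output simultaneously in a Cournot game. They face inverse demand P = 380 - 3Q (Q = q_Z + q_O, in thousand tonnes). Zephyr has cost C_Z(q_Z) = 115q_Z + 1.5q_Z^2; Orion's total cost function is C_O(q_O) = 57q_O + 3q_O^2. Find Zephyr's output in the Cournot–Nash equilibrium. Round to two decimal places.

22.33

Zephyr's profit: π_Z = (380 - 3Q)q_Z - (115q_Z + (3/2)q_Z²). Setting ∂π_Z/∂q_Z = 0: 265 - 9q_Z - 3(q_O) = 0.
Orion's first-order condition: 323 - 12q_O - 3(q_Z) = 0.
So q_Z = (265 - 3q_O)/9 and q_O = (323 - 3q_Z)/12.
Substituting one into the other gives q_Z = 67/3 and q_O = 64/3.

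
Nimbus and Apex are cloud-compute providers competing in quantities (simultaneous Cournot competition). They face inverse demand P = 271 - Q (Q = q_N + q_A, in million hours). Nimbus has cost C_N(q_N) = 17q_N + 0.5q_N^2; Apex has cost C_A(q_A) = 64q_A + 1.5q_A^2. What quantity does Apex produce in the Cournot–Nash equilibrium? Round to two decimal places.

Nimbus's profit: π_N = (271 - Q)q_N - (17q_N + (1/2)q_N²). Setting ∂π_N/∂q_N = 0: 254 - 3q_N - (q_A) = 0.
Apex's profit: π_A = (271 - Q)q_A - (64q_A + (3/2)q_A²). Setting ∂π_A/∂q_A = 0: 207 - 5q_A - (q_N) = 0.
So q_N = (254 - q_A)/3 and q_A = (207 - q_N)/5.
Solving the pair: q_N = 1063/14, q_A = 367/14.

26.21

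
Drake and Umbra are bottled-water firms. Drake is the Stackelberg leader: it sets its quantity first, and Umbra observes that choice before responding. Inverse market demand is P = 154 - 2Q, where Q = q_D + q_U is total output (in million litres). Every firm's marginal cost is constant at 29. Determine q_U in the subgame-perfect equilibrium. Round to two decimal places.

15.63

Solve by backward induction. Given q_D, the follower Umbra maximises π_U = (154 - 2q_D - 2q_U)q_U - 29q_U.
∂π_U/∂q_U = 125 - 2q_D - 4q_U = 0 gives the reaction function q_U = (125 - 2q_D)/4.
Drake substitutes q_U(q_D) into its own profit: π_D = q_D(154 - 2q_D - (125 - 2q_D)/2) - 29q_D = (183/2 - q_D)q_D - 29q_D.
The leader's first-order condition 125/2 - 2q_D = 0 yields q_D = 125/4.
Then q_U = (125 - 2·(125/4))/4 = 125/8.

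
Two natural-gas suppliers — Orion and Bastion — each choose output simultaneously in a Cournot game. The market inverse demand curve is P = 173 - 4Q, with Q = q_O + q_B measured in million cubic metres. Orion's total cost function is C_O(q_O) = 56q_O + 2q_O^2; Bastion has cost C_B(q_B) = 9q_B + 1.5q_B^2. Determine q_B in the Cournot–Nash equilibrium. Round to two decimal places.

12.93

Orion's profit: π_O = (173 - 4Q)q_O - (56q_O + 2q_O²). Setting ∂π_O/∂q_O = 0: 117 - 12q_O - 4(q_B) = 0.
Bastion's profit: π_B = (173 - 4Q)q_B - (9q_B + (3/2)q_B²). Setting ∂π_B/∂q_B = 0: 164 - 11q_B - 4(q_O) = 0.
Rearranging gives the reaction functions q_O = (117 - 4q_B)/12 and q_B = (164 - 4q_O)/11.
Solving the pair: q_O = 631/116, q_B = 375/29.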